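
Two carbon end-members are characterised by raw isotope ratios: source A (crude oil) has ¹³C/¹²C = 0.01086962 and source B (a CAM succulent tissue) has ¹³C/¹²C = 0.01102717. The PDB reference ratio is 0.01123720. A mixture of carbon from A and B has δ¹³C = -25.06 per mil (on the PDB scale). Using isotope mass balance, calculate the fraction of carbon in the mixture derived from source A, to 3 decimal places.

0.454

δ_A = (0.01086962/0.01123720 − 1)×1000 = (0.967289 − 1)×1000 = -32.711 per mil
δ_B = (0.01102717/0.01123720 − 1)×1000 = (0.981309 − 1)×1000 = -18.691 per mil
f_A = (δ_mix − δ_B)/(δ_A − δ_B) = (-25.06 − (-18.691))/(-32.711 − (-18.691))
f_A = -6.369 / -14.020 = 0.4543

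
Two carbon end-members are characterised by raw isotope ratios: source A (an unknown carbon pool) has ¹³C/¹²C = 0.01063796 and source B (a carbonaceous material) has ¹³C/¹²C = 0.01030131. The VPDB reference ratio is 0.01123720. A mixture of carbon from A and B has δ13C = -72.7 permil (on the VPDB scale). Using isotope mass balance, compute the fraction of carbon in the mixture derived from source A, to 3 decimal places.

0.353

δ_A = (0.01063796/0.01123720 − 1)×1000 = (0.946674 − 1)×1000 = -53.326 permil
δ_B = (0.01030131/0.01123720 − 1)×1000 = (0.916715 − 1)×1000 = -83.285 permil
f_A = (δ_mix − δ_B)/(δ_A − δ_B) = (-72.7 − (-83.285))/(-53.326 − (-83.285))
f_A = 10.585 / 29.959 = 0.3533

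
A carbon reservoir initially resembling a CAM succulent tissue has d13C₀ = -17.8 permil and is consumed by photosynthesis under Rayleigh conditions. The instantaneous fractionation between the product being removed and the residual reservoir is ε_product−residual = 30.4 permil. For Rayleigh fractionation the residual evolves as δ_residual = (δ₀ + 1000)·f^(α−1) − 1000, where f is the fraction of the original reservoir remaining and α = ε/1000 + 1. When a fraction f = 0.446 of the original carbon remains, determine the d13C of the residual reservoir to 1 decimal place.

-41.6 permil

Rayleigh residual: δ_res = (δ₀ + 1000)·f^(α−1) − 1000
α = ε/1000 + 1 = 1.03040, so α − 1 = 0.03040
f^(α−1) = 0.446^(0.03040) = 0.975753
δ_res = (-17.8 + 1000) × 0.975753 − 1000 = 958.384 − 1000 = -41.62 permil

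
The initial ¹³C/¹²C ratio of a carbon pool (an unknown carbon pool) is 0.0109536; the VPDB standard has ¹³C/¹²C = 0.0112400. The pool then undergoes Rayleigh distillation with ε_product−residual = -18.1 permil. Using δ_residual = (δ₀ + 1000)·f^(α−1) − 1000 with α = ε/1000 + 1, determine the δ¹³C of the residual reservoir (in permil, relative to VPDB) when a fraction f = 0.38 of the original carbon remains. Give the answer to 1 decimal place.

δ₀ = (0.0109536/0.0112400 − 1)×1000 = (0.974520 − 1)×1000 = -25.480 permil
α − 1 = ε/1000 = -0.0181
f^(α−1) = 0.38^(-0.0181) = 1.017668
δ_res = (-25.480 + 1000) × 1.017668 − 1000 = 991.737 − 1000 = -8.26 permil

-8.3 permil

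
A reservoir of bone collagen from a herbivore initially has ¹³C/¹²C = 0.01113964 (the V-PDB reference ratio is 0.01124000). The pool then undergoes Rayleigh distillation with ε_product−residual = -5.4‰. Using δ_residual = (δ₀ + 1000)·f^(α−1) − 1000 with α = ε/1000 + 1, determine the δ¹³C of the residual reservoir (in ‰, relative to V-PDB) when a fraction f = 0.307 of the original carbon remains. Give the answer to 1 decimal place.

-2.6‰

δ₀ = (0.01113964/0.01124000 − 1)×1000 = (0.991071 − 1)×1000 = -8.929‰
α − 1 = ε/1000 = -0.0054
f^(α−1) = 0.307^(-0.0054) = 1.006397
δ_res = (-8.929 + 1000) × 1.006397 − 1000 = 997.411 − 1000 = -2.59‰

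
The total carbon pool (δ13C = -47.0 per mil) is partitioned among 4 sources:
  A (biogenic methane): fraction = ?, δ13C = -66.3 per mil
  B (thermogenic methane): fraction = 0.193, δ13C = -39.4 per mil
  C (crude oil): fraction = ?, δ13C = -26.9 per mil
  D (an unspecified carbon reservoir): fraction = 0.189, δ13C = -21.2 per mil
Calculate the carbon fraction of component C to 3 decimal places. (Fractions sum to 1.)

0.142

Let f_C and f_A be the unknown fractions; fractions sum to 1 so f_C + f_A = 0.618.
Mass balance: Σ fᵢ·δᵢ = δ_bulk ⇒ f_C·(-26.9) + f_A·(-66.3) = -47.0 − (-11.611) = -35.389
Substitute f_A = 0.618 − f_C:
f_C·(-26.9 − -66.3) = -35.389 − 0.618×(-66.3) = 5.584
f_C = 5.584 / 39.4 = 0.1417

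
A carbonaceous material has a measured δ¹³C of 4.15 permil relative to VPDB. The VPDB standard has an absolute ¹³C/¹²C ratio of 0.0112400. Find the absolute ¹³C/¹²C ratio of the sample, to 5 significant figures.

R_sample = R_standard × (δ¹³C/1000 + 1)
R_sample = 0.0112400 × (4.15/1000 + 1) = 0.0112400 × 1.004150
R_sample = 0.0112866

0.011287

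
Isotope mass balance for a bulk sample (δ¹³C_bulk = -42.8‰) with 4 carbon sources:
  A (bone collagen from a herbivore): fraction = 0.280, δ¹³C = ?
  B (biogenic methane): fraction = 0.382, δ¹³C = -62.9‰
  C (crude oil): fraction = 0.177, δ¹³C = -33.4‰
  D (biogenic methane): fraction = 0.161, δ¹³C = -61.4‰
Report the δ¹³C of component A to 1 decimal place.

Isotope mass balance: δ_bulk = Σ fᵢ·δᵢ.
-42.8 = 0.280×δ_A + 0.382×(-62.9) + 0.177×(-33.4) + 0.161×(-61.4)
0.280·δ_A = -42.8 − (-39.825) = -2.975
δ_A = -2.975 / 0.280 = -10.62‰

-10.6‰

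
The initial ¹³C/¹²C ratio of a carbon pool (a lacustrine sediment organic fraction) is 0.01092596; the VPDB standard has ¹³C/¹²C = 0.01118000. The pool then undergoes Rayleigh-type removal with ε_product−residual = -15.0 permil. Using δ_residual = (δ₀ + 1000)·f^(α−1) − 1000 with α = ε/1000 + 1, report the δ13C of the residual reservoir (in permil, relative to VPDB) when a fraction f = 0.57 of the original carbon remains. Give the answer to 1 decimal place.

-14.4 permil

δ₀ = (0.01092596/0.01118000 − 1)×1000 = (0.977277 − 1)×1000 = -22.723 permil
α − 1 = ε/1000 = -0.0150
f^(α−1) = 0.57^(-0.0150) = 1.008467
δ_res = (-22.723 + 1000) × 1.008467 − 1000 = 985.552 − 1000 = -14.45 permil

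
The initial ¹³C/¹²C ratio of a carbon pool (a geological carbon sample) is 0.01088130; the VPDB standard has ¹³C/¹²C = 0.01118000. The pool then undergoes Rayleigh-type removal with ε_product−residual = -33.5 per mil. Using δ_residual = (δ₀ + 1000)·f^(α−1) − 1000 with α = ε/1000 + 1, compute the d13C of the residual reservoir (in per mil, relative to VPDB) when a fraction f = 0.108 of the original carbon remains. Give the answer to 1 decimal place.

δ₀ = (0.01088130/0.01118000 − 1)×1000 = (0.973283 − 1)×1000 = -26.717 per mil
α − 1 = ε/1000 = -0.0335
f^(α−1) = 0.108^(-0.0335) = 1.077408
δ_res = (-26.717 + 1000) × 1.077408 − 1000 = 1048.623 − 1000 = 48.62 per mil

48.6 per mil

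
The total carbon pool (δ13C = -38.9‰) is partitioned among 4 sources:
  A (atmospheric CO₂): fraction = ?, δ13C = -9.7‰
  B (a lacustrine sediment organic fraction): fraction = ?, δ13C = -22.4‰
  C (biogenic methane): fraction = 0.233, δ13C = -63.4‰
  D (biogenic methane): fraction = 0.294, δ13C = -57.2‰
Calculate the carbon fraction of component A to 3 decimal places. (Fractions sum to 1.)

Let f_A and f_B be the unknown fractions; fractions sum to 1 so f_A + f_B = 0.473.
Mass balance: Σ fᵢ·δᵢ = δ_bulk ⇒ f_A·(-9.7) + f_B·(-22.4) = -38.9 − (-31.589) = -7.311
Substitute f_B = 0.473 − f_A:
f_A·(-9.7 − -22.4) = -7.311 − 0.473×(-22.4) = 3.284
f_A = 3.284 / 12.7 = 0.2586

0.259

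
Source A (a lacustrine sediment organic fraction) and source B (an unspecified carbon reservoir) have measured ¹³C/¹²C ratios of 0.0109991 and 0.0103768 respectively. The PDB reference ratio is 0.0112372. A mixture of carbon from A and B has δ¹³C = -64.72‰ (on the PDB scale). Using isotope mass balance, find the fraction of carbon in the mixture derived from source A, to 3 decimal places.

0.214

δ_A = (0.0109991/0.0112372 − 1)×1000 = (0.978811 − 1)×1000 = -21.189‰
δ_B = (0.0103768/0.0112372 − 1)×1000 = (0.923433 − 1)×1000 = -76.567‰
f_A = (δ_mix − δ_B)/(δ_A − δ_B) = (-64.72 − (-76.567))/(-21.189 − (-76.567))
f_A = 11.847 / 55.379 = 0.2139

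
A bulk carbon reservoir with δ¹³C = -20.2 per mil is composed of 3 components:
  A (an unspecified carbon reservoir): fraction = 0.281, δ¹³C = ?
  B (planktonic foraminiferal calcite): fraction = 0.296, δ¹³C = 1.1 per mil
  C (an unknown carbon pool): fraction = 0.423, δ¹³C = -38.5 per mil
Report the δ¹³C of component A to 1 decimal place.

Isotope mass balance: δ_bulk = Σ fᵢ·δᵢ.
-20.2 = 0.281×δ_A + 0.296×(1.1) + 0.423×(-38.5)
0.281·δ_A = -20.2 − (-15.960) = -4.240
δ_A = -4.240 / 0.281 = -15.09 per mil

-15.1 per mil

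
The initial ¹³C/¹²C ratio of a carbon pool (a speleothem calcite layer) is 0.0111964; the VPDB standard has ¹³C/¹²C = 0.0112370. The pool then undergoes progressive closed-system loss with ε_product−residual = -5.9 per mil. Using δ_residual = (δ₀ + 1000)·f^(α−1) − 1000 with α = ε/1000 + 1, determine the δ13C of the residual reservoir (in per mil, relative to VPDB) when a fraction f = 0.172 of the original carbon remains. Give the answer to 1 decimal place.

δ₀ = (0.0111964/0.0112370 − 1)×1000 = (0.996387 − 1)×1000 = -3.613 per mil
α − 1 = ε/1000 = -0.0059
f^(α−1) = 0.172^(-0.0059) = 1.010440
δ_res = (-3.613 + 1000) × 1.010440 − 1000 = 1006.789 − 1000 = 6.79 per mil

6.8 per mil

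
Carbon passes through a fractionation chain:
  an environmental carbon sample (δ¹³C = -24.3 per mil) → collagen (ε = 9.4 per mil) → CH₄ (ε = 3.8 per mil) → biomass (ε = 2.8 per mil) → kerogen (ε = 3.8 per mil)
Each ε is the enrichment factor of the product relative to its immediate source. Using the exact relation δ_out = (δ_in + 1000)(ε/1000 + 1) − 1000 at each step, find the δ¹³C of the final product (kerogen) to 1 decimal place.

step 1: δ = (-24.30 + 1000)·(9.4/1000 + 1) − 1000 = -15.13 per mil
step 2: δ = (-15.13 + 1000)·(3.8/1000 + 1) − 1000 = -11.39 per mil
step 3: δ = (-11.39 + 1000)·(2.8/1000 + 1) − 1000 = -8.62 per mil
step 4: δ = (-8.62 + 1000)·(3.8/1000 + 1) − 1000 = -4.85 per mil

-4.9 per mil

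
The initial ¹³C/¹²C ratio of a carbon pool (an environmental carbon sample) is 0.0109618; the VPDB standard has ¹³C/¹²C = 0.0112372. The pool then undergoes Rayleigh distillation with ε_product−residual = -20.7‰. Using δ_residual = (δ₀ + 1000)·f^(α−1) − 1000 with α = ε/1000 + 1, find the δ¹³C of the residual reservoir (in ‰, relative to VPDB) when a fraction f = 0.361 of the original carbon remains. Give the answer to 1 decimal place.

-3.7‰

δ₀ = (0.0109618/0.0112372 − 1)×1000 = (0.975492 − 1)×1000 = -24.508‰
α − 1 = ε/1000 = -0.0207
f^(α−1) = 0.361^(-0.0207) = 1.021315
δ_res = (-24.508 + 1000) × 1.021315 − 1000 = 996.284 − 1000 = -3.72‰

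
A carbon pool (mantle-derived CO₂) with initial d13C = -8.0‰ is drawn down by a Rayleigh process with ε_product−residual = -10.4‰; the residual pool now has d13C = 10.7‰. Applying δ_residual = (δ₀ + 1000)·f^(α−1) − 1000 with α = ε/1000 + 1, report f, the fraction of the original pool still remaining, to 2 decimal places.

α − 1 = ε/1000 = -0.0104
(δ_res + 1000)/(δ₀ + 1000) = (10.7 + 1000)/(-8.0 + 1000) = 1010.7/992.0 = 1.018851
f = 1.018851^(1/-0.0104) = exp(ln(1.018851)/-0.0104) = exp(0.01868/-0.0104)
f = exp(-1.7957) = 0.1660

0.17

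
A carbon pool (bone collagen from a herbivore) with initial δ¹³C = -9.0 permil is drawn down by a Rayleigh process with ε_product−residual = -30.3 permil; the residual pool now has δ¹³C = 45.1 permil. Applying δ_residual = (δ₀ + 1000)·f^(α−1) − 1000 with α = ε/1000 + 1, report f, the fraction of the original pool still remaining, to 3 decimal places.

α − 1 = ε/1000 = -0.0303
(δ_res + 1000)/(δ₀ + 1000) = (45.1 + 1000)/(-9.0 + 1000) = 1045.1/991.0 = 1.054591
f = 1.054591^(1/-0.0303) = exp(ln(1.054591)/-0.0303) = exp(0.05315/-0.0303)
f = exp(-1.7542) = 0.1730

0.173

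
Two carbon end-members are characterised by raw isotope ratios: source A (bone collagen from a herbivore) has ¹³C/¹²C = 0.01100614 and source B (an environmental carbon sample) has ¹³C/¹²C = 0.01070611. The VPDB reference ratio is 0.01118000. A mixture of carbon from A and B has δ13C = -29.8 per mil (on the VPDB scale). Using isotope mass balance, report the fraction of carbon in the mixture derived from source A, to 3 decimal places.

0.469

δ_A = (0.01100614/0.01118000 − 1)×1000 = (0.984449 − 1)×1000 = -15.551 per mil
δ_B = (0.01070611/0.01118000 − 1)×1000 = (0.957613 − 1)×1000 = -42.387 per mil
f_A = (δ_mix − δ_B)/(δ_A − δ_B) = (-29.8 − (-42.387))/(-15.551 − (-42.387))
f_A = 12.587 / 26.836 = 0.4690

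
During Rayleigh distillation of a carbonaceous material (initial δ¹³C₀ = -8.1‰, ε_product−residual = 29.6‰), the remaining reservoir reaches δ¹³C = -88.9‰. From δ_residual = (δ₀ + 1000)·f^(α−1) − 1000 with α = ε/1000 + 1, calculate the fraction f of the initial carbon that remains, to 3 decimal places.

α − 1 = ε/1000 = 0.0296
(δ_res + 1000)/(δ₀ + 1000) = (-88.9 + 1000)/(-8.1 + 1000) = 911.1/991.9 = 0.918540
f = 0.918540^(1/0.0296) = exp(ln(0.918540)/0.0296) = exp(-0.08497/0.0296)
f = exp(-2.8706) = 0.0567

0.057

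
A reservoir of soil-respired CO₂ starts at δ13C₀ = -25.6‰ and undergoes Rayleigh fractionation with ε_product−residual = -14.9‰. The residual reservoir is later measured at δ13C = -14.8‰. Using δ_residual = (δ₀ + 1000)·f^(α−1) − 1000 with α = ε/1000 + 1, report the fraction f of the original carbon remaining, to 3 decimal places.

α − 1 = ε/1000 = -0.0149
(δ_res + 1000)/(δ₀ + 1000) = (-14.8 + 1000)/(-25.6 + 1000) = 985.2/974.4 = 1.011084
f = 1.011084^(1/-0.0149) = exp(ln(1.011084)/-0.0149) = exp(0.01102/-0.0149)
f = exp(-0.7398) = 0.4772

0.477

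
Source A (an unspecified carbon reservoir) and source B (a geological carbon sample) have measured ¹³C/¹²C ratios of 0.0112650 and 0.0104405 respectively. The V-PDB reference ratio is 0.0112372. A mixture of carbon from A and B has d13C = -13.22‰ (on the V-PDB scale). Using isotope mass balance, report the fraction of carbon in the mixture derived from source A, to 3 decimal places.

δ_A = (0.0112650/0.0112372 − 1)×1000 = (1.002474 − 1)×1000 = 2.474‰
δ_B = (0.0104405/0.0112372 − 1)×1000 = (0.929102 − 1)×1000 = -70.898‰
f_A = (δ_mix − δ_B)/(δ_A − δ_B) = (-13.22 − (-70.898))/(2.474 − (-70.898))
f_A = 57.678 / 73.372 = 0.7861

0.786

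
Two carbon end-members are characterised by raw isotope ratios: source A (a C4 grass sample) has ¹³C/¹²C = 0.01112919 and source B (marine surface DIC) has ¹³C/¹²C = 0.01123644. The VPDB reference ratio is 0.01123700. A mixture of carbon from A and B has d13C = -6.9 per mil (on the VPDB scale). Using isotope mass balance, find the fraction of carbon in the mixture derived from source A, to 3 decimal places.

δ_A = (0.01112919/0.01123700 − 1)×1000 = (0.990406 − 1)×1000 = -9.594 per mil
δ_B = (0.01123644/0.01123700 − 1)×1000 = (0.999950 − 1)×1000 = -0.050 per mil
f_A = (δ_mix − δ_B)/(δ_A − δ_B) = (-6.9 − (-0.050))/(-9.594 − (-0.050))
f_A = -6.850 / -9.544 = 0.7177

0.718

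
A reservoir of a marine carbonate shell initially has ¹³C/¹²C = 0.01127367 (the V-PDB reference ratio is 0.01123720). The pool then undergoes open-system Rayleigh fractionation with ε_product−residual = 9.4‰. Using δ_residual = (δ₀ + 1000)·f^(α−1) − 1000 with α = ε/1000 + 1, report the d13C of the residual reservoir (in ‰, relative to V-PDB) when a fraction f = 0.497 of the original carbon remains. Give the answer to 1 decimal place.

δ₀ = (0.01127367/0.01123720 − 1)×1000 = (1.003245 − 1)×1000 = 3.245‰
α − 1 = ε/1000 = 0.0094
f^(α−1) = 0.497^(0.0094) = 0.993449
δ_res = (3.245 + 1000) × 0.993449 − 1000 = 996.674 − 1000 = -3.33‰

-3.3‰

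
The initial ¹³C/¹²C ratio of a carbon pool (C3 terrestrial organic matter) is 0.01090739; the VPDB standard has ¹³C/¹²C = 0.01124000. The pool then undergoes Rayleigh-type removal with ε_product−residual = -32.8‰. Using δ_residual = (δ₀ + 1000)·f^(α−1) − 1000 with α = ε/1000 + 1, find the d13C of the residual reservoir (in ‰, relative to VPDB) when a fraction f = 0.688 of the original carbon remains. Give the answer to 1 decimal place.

-17.6‰

δ₀ = (0.01090739/0.01124000 − 1)×1000 = (0.970408 − 1)×1000 = -29.592‰
α − 1 = ε/1000 = -0.0328
f^(α−1) = 0.688^(-0.0328) = 1.012342
δ_res = (-29.592 + 1000) × 1.012342 − 1000 = 982.385 − 1000 = -17.62‰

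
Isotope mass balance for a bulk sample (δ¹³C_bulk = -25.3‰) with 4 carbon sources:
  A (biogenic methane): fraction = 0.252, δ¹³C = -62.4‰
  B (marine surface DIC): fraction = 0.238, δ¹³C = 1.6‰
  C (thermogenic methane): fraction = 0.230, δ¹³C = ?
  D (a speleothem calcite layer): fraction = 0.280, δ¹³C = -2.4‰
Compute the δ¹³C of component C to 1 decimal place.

Isotope mass balance: δ_bulk = Σ fᵢ·δᵢ.
-25.3 = 0.252×(-62.4) + 0.238×(1.6) + 0.230×δ_C + 0.280×(-2.4)
0.230·δ_C = -25.3 − (-16.016) = -9.284
δ_C = -9.284 / 0.230 = -40.37‰

-40.4‰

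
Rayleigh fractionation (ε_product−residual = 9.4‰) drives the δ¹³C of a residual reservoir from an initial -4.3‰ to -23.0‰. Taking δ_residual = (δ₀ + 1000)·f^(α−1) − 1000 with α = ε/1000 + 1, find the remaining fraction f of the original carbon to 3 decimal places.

0.133

α − 1 = ε/1000 = 0.0094
(δ_res + 1000)/(δ₀ + 1000) = (-23.0 + 1000)/(-4.3 + 1000) = 977.0/995.7 = 0.981219
f = 0.981219^(1/0.0094) = exp(ln(0.981219)/0.0094) = exp(-0.01896/0.0094)
f = exp(-2.0170) = 0.1331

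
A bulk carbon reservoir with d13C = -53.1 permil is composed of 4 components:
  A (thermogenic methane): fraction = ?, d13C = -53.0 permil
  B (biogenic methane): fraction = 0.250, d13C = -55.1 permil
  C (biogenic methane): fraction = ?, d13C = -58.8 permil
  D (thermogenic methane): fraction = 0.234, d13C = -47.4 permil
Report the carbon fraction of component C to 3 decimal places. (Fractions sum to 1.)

Let f_C and f_A be the unknown fractions; fractions sum to 1 so f_C + f_A = 0.516.
Mass balance: Σ fᵢ·δᵢ = δ_bulk ⇒ f_C·(-58.8) + f_A·(-53.0) = -53.1 − (-24.867) = -28.233
Substitute f_A = 0.516 − f_C:
f_C·(-58.8 − -53.0) = -28.233 − 0.516×(-53.0) = -0.885
f_C = -0.885 / -5.8 = 0.1527

0.153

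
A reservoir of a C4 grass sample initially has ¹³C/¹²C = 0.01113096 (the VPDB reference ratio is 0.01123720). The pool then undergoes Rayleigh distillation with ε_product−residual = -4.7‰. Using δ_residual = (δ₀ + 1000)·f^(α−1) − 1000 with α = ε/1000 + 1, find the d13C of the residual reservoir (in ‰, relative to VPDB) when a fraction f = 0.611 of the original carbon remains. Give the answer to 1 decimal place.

δ₀ = (0.01113096/0.01123720 − 1)×1000 = (0.990546 − 1)×1000 = -9.454‰
α − 1 = ε/1000 = -0.0047
f^(α−1) = 0.611^(-0.0047) = 1.002318
δ_res = (-9.454 + 1000) × 1.002318 − 1000 = 992.842 − 1000 = -7.16‰

-7.2‰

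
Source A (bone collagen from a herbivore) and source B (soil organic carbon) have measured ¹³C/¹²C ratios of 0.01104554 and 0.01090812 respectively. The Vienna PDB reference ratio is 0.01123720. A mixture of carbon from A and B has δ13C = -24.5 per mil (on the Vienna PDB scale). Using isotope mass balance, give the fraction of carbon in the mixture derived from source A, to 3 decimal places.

δ_A = (0.01104554/0.01123720 − 1)×1000 = (0.982944 − 1)×1000 = -17.056 per mil
δ_B = (0.01090812/0.01123720 − 1)×1000 = (0.970715 − 1)×1000 = -29.285 per mil
f_A = (δ_mix − δ_B)/(δ_A − δ_B) = (-24.5 − (-29.285))/(-17.056 − (-29.285))
f_A = 4.785 / 12.229 = 0.3913

0.391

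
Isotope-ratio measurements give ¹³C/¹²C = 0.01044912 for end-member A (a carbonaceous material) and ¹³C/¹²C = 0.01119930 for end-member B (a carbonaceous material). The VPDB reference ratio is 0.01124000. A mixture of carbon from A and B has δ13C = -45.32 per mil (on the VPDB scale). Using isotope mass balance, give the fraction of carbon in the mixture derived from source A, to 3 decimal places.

δ_A = (0.01044912/0.01124000 − 1)×1000 = (0.929637 − 1)×1000 = -70.363 per mil
δ_B = (0.01119930/0.01124000 − 1)×1000 = (0.996379 − 1)×1000 = -3.621 per mil
f_A = (δ_mix − δ_B)/(δ_A − δ_B) = (-45.32 − (-3.621))/(-70.363 − (-3.621))
f_A = -41.699 / -66.742 = 0.6248

0.625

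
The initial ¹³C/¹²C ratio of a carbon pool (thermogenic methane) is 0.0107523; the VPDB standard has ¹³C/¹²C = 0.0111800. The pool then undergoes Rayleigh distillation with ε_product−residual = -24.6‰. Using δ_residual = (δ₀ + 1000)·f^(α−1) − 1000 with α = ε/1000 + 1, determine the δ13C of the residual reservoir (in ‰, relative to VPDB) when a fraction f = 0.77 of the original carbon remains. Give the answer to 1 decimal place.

δ₀ = (0.0107523/0.0111800 − 1)×1000 = (0.961744 − 1)×1000 = -38.256‰
α − 1 = ε/1000 = -0.0246
f^(α−1) = 0.77^(-0.0246) = 1.006450
δ_res = (-38.256 + 1000) × 1.006450 − 1000 = 967.948 − 1000 = -32.05‰

-32.1‰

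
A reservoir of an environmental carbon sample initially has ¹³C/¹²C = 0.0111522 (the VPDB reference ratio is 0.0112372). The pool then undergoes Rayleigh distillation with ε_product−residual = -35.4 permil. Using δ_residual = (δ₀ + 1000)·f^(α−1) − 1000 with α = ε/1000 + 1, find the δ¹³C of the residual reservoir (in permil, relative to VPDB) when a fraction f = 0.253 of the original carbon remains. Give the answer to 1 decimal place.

41.9 permil

δ₀ = (0.0111522/0.0112372 − 1)×1000 = (0.992436 − 1)×1000 = -7.564 permil
α − 1 = ε/1000 = -0.0354
f^(α−1) = 0.253^(-0.0354) = 1.049856
δ_res = (-7.564 + 1000) × 1.049856 − 1000 = 1041.914 − 1000 = 41.91 permil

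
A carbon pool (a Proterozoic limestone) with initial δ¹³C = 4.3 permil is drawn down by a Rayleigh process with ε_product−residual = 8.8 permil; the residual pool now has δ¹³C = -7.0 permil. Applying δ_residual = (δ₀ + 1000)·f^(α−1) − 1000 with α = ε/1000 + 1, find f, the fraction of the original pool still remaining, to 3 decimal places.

0.276

α − 1 = ε/1000 = 0.0088
(δ_res + 1000)/(δ₀ + 1000) = (-7.0 + 1000)/(4.3 + 1000) = 993.0/1004.3 = 0.988748
f = 0.988748^(1/0.0088) = exp(ln(0.988748)/0.0088) = exp(-0.01132/0.0088)
f = exp(-1.2858) = 0.2764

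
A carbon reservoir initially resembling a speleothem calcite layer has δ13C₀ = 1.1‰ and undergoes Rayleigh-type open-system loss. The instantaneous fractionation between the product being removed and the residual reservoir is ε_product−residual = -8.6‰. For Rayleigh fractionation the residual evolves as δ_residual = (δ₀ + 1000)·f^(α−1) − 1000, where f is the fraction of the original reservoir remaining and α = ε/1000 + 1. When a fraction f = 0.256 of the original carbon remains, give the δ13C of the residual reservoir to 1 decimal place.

Rayleigh residual: δ_res = (δ₀ + 1000)·f^(α−1) − 1000
α = ε/1000 + 1 = 0.99140, so α − 1 = -0.00860
f^(α−1) = 0.256^(-0.00860) = 1.011787
δ_res = (1.1 + 1000) × 1.011787 − 1000 = 1012.900 − 1000 = 12.90‰

12.9‰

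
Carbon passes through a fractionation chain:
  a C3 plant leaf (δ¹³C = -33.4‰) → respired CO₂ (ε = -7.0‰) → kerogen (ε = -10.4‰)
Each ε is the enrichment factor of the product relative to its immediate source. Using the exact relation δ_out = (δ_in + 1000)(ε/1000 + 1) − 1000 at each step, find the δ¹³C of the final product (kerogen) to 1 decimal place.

-50.1‰

step 1: δ = (-33.40 + 1000)·(-7.0/1000 + 1) − 1000 = -40.17‰
step 2: δ = (-40.17 + 1000)·(-10.4/1000 + 1) − 1000 = -50.15‰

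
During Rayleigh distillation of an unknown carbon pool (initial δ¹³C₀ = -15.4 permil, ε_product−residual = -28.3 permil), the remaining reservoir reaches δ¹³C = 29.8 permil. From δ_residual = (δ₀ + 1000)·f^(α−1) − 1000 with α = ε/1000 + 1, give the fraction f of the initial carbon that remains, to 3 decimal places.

α − 1 = ε/1000 = -0.0283
(δ_res + 1000)/(δ₀ + 1000) = (29.8 + 1000)/(-15.4 + 1000) = 1029.8/984.6 = 1.045907
f = 1.045907^(1/-0.0283) = exp(ln(1.045907)/-0.0283) = exp(0.04488/-0.0283)
f = exp(-1.5860) = 0.2047

0.205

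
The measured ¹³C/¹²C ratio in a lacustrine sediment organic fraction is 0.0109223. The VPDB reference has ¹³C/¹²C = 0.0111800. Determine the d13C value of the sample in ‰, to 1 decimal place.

d13C = (R_sample / R_standard − 1) × 1000
R_sample / R_standard = 0.0109223 / 0.0111800 = 0.976950
d13C = (0.976950 − 1) × 1000 = -23.05‰

-23.1‰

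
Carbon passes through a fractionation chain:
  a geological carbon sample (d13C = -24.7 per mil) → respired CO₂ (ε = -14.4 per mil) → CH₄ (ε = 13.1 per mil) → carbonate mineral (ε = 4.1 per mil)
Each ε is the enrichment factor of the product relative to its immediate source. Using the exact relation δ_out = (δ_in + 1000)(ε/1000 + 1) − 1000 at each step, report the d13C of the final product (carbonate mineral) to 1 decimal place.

-22.2 per mil

step 1: δ = (-24.70 + 1000)·(-14.4/1000 + 1) − 1000 = -38.74 per mil
step 2: δ = (-38.74 + 1000)·(13.1/1000 + 1) − 1000 = -26.15 per mil
step 3: δ = (-26.15 + 1000)·(4.1/1000 + 1) − 1000 = -22.16 per mil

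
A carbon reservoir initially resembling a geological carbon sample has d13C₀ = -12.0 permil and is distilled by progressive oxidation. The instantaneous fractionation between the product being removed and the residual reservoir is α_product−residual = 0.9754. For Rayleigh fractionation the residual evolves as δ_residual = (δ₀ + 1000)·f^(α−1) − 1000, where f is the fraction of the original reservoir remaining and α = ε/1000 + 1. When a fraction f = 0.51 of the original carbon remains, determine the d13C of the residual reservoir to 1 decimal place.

Rayleigh residual: δ_res = (δ₀ + 1000)·f^(α−1) − 1000
α − 1 = -0.02460
f^(α−1) = 0.51^(-0.02460) = 1.016702
δ_res = (-12.0 + 1000) × 1.016702 − 1000 = 1004.502 − 1000 = 4.50 permil

4.5 permil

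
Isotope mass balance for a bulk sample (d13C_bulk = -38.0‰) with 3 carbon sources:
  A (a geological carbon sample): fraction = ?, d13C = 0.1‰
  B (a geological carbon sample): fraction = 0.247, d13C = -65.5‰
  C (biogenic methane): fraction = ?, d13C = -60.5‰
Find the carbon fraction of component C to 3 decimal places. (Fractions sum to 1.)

Let f_C and f_A be the unknown fractions; fractions sum to 1 so f_C + f_A = 0.753.
Mass balance: Σ fᵢ·δᵢ = δ_bulk ⇒ f_C·(-60.5) + f_A·(0.1) = -38.0 − (-16.178) = -21.822
Substitute f_A = 0.753 − f_C:
f_C·(-60.5 − 0.1) = -21.822 − 0.753×(0.1) = -21.897
f_C = -21.897 / -60.6 = 0.3613

0.361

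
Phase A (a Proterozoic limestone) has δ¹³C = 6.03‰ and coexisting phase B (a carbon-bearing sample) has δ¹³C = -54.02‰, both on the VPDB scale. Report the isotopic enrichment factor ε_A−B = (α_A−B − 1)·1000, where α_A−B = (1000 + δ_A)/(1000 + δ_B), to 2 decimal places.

α_A−B = (1000 + 6.03) / (1000 + -54.02) = 1006.03 / 945.98 = 1.063479
ε_A−B = (1.063479 − 1) × 1000 = 63.479‰
(The approximation ε ≈ δ_A − δ_B would give 60.05‰.)

63.48‰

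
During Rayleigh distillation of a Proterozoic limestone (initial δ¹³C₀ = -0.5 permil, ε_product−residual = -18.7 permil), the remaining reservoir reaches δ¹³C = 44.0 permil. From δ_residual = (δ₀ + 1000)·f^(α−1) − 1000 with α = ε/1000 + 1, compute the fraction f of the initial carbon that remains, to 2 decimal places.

α − 1 = ε/1000 = -0.0187
(δ_res + 1000)/(δ₀ + 1000) = (44.0 + 1000)/(-0.5 + 1000) = 1044.0/999.5 = 1.044522
f = 1.044522^(1/-0.0187) = exp(ln(1.044522)/-0.0187) = exp(0.04356/-0.0187)
f = exp(-2.3294) = 0.0974

0.10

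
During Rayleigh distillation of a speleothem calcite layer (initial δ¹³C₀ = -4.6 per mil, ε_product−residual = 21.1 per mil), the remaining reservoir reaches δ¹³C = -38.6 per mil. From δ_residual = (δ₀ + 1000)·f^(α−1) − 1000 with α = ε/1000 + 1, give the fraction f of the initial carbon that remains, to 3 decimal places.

0.193

α − 1 = ε/1000 = 0.0211
(δ_res + 1000)/(δ₀ + 1000) = (-38.6 + 1000)/(-4.6 + 1000) = 961.4/995.4 = 0.965843
f = 0.965843^(1/0.0211) = exp(ln(0.965843)/0.0211) = exp(-0.03475/0.0211)
f = exp(-1.6471) = 0.1926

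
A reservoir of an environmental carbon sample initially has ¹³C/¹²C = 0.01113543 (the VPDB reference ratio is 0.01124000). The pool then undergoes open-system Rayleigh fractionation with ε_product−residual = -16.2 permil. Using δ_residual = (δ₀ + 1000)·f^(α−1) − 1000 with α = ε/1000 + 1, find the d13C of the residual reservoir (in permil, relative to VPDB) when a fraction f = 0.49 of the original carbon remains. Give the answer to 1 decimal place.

δ₀ = (0.01113543/0.01124000 − 1)×1000 = (0.990697 − 1)×1000 = -9.303 permil
α − 1 = ε/1000 = -0.0162
f^(α−1) = 0.49^(-0.0162) = 1.011623
δ_res = (-9.303 + 1000) × 1.011623 − 1000 = 1002.212 − 1000 = 2.21 permil

2.2 permil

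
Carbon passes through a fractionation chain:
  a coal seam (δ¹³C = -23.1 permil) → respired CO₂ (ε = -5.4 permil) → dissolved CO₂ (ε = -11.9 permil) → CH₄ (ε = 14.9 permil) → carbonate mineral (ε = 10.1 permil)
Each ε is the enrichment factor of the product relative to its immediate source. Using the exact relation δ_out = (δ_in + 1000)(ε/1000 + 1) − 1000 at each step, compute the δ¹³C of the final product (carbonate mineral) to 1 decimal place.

step 1: δ = (-23.10 + 1000)·(-5.4/1000 + 1) − 1000 = -28.38 permil
step 2: δ = (-28.38 + 1000)·(-11.9/1000 + 1) − 1000 = -39.94 permil
step 3: δ = (-39.94 + 1000)·(14.9/1000 + 1) − 1000 = -25.63 permil
step 4: δ = (-25.63 + 1000)·(10.1/1000 + 1) − 1000 = -15.79 permil

-15.8 permil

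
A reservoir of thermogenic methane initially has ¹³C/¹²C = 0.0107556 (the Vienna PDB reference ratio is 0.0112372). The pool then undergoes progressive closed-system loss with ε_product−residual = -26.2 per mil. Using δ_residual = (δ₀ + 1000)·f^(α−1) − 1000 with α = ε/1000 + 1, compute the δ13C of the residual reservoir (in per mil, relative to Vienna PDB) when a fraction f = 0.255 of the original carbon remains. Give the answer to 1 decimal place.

-8.0 per mil

δ₀ = (0.0107556/0.0112372 − 1)×1000 = (0.957142 − 1)×1000 = -42.858 per mil
α − 1 = ε/1000 = -0.0262
f^(α−1) = 0.255^(-0.0262) = 1.036451
δ_res = (-42.858 + 1000) × 1.036451 − 1000 = 992.031 − 1000 = -7.97 per mil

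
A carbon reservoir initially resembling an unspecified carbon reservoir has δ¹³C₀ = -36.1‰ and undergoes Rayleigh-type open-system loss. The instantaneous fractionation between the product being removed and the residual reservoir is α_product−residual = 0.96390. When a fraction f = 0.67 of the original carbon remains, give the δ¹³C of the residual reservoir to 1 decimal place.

Rayleigh residual: δ_res = (δ₀ + 1000)·f^(α−1) − 1000
α − 1 = -0.03610
f^(α−1) = 0.67^(-0.03610) = 1.014562
δ_res = (-36.1 + 1000) × 1.014562 − 1000 = 977.937 − 1000 = -22.06‰

-22.1‰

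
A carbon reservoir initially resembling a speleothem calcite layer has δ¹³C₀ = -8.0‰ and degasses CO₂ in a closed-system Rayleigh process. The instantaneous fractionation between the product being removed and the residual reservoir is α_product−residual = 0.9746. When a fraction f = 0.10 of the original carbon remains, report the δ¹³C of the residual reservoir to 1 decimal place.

51.7‰

Rayleigh residual: δ_res = (δ₀ + 1000)·f^(α−1) − 1000
α − 1 = -0.02540
f^(α−1) = 0.10^(-0.02540) = 1.060230
δ_res = (-8.0 + 1000) × 1.060230 − 1000 = 1051.748 − 1000 = 51.75‰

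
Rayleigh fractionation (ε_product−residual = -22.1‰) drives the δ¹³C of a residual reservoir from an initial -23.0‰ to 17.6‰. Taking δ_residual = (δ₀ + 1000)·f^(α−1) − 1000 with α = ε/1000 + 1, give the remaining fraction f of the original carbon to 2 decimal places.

α − 1 = ε/1000 = -0.0221
(δ_res + 1000)/(δ₀ + 1000) = (17.6 + 1000)/(-23.0 + 1000) = 1017.6/977.0 = 1.041556
f = 1.041556^(1/-0.0221) = exp(ln(1.041556)/-0.0221) = exp(0.04072/-0.0221)
f = exp(-1.8423) = 0.1584

0.16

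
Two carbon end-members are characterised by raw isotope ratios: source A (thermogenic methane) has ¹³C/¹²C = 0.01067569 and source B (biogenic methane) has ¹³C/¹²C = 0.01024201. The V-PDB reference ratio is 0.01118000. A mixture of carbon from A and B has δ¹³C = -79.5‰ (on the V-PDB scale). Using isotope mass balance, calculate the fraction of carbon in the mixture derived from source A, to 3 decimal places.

0.113

δ_A = (0.01067569/0.01118000 − 1)×1000 = (0.954892 − 1)×1000 = -45.108‰
δ_B = (0.01024201/0.01118000 − 1)×1000 = (0.916101 − 1)×1000 = -83.899‰
f_A = (δ_mix − δ_B)/(δ_A − δ_B) = (-79.5 − (-83.899))/(-45.108 − (-83.899))
f_A = 4.399 / 38.791 = 0.1134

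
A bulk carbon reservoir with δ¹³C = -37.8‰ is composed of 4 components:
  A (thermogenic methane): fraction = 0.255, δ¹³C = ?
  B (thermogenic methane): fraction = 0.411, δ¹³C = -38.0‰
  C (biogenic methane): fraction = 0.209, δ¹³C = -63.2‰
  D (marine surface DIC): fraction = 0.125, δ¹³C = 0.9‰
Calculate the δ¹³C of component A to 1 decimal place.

-35.6‰

Isotope mass balance: δ_bulk = Σ fᵢ·δᵢ.
-37.8 = 0.255×δ_A + 0.411×(-38.0) + 0.209×(-63.2) + 0.125×(0.9)
0.255·δ_A = -37.8 − (-28.714) = -9.086
δ_A = -9.086 / 0.255 = -35.63‰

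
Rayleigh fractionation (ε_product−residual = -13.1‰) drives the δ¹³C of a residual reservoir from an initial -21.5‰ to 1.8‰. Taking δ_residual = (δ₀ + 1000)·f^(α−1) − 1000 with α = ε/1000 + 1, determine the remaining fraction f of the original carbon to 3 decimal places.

0.166

α − 1 = ε/1000 = -0.0131
(δ_res + 1000)/(δ₀ + 1000) = (1.8 + 1000)/(-21.5 + 1000) = 1001.8/978.5 = 1.023812
f = 1.023812^(1/-0.0131) = exp(ln(1.023812)/-0.0131) = exp(0.02353/-0.0131)
f = exp(-1.7964) = 0.1659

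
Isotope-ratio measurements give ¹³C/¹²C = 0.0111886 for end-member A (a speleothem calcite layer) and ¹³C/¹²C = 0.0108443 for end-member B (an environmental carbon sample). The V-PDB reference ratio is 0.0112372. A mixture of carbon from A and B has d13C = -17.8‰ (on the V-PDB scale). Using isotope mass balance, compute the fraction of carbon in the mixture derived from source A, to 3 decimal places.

δ_A = (0.0111886/0.0112372 − 1)×1000 = (0.995675 − 1)×1000 = -4.325‰
δ_B = (0.0108443/0.0112372 − 1)×1000 = (0.965036 − 1)×1000 = -34.964‰
f_A = (δ_mix − δ_B)/(δ_A − δ_B) = (-17.8 − (-34.964))/(-4.325 − (-34.964))
f_A = 17.164 / 30.639 = 0.5602

0.560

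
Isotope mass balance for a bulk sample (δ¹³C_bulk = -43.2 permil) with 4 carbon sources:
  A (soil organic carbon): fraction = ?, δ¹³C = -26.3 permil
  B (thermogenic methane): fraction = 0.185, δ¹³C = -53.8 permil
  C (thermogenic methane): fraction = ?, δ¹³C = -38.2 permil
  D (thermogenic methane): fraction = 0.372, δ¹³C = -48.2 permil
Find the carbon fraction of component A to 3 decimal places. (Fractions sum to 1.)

0.135

Let f_A and f_C be the unknown fractions; fractions sum to 1 so f_A + f_C = 0.443.
Mass balance: Σ fᵢ·δᵢ = δ_bulk ⇒ f_A·(-26.3) + f_C·(-38.2) = -43.2 − (-27.883) = -15.317
Substitute f_C = 0.443 − f_A:
f_A·(-26.3 − -38.2) = -15.317 − 0.443×(-38.2) = 1.606
f_A = 1.606 / 11.9 = 0.1350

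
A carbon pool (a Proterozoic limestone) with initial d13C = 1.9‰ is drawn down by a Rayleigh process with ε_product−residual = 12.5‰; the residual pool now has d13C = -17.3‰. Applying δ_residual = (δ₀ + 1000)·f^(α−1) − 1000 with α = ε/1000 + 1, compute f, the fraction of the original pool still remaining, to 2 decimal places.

α − 1 = ε/1000 = 0.0125
(δ_res + 1000)/(δ₀ + 1000) = (-17.3 + 1000)/(1.9 + 1000) = 982.7/1001.9 = 0.980836
f = 0.980836^(1/0.0125) = exp(ln(0.980836)/0.0125) = exp(-0.01935/0.0125)
f = exp(-1.5480) = 0.2127

0.21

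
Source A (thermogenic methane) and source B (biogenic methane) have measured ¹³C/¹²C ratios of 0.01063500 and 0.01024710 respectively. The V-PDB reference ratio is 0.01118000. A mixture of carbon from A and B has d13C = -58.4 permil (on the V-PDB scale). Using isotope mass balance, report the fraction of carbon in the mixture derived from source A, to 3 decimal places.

0.722

δ_A = (0.01063500/0.01118000 − 1)×1000 = (0.951252 − 1)×1000 = -48.748 permil
δ_B = (0.01024710/0.01118000 − 1)×1000 = (0.916556 − 1)×1000 = -83.444 permil
f_A = (δ_mix − δ_B)/(δ_A − δ_B) = (-58.4 − (-83.444))/(-48.748 − (-83.444))
f_A = 25.044 / 34.696 = 0.7218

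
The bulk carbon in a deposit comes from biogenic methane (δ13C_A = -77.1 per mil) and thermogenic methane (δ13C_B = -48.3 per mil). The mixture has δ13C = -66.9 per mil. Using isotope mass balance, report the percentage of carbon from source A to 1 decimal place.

64.6%

δ_mix = f_A·δ_A + (1 − f_A)·δ_B  ⇒  f_A = (δ_mix − δ_B)/(δ_A − δ_B)
f_A = (-66.9 − (-48.3)) / (-77.1 − (-48.3))
f_A = -18.6 / -28.8 = 0.6458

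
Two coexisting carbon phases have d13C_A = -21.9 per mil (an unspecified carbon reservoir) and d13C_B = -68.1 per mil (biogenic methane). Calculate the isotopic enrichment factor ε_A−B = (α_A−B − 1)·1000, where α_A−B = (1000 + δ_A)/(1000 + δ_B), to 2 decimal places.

49.58 per mil

α_A−B = (1000 + -21.9) / (1000 + -68.1) = 978.1 / 931.9 = 1.049576
ε_A−B = (1.049576 − 1) × 1000 = 49.576 per mil
(The approximation ε ≈ δ_A − δ_B would give 46.2 per mil.)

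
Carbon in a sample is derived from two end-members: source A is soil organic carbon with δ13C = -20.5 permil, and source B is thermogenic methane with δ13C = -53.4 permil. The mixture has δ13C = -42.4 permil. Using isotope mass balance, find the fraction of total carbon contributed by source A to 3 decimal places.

0.334

δ_mix = f_A·δ_A + (1 − f_A)·δ_B  ⇒  f_A = (δ_mix − δ_B)/(δ_A − δ_B)
f_A = (-42.4 − (-53.4)) / (-20.5 − (-53.4))
f_A = 11.0 / 32.9 = 0.3343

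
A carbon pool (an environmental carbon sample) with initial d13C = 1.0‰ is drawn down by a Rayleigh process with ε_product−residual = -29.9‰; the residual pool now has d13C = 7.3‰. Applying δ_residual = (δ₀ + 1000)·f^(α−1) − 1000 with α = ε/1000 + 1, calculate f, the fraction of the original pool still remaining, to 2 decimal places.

α − 1 = ε/1000 = -0.0299
(δ_res + 1000)/(δ₀ + 1000) = (7.3 + 1000)/(1.0 + 1000) = 1007.3/1001.0 = 1.006294
f = 1.006294^(1/-0.0299) = exp(ln(1.006294)/-0.0299) = exp(0.00627/-0.0299)
f = exp(-0.2098) = 0.8107

0.81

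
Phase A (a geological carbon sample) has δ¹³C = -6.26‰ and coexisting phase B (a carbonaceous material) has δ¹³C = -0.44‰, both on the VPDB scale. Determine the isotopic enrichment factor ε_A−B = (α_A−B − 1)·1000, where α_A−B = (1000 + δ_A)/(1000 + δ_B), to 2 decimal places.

α_A−B = (1000 + -6.26) / (1000 + -0.44) = 993.74 / 999.56 = 0.994177
ε_A−B = (0.994177 − 1) × 1000 = -5.823‰
(The approximation ε ≈ δ_A − δ_B would give -5.82‰.)

-5.82‰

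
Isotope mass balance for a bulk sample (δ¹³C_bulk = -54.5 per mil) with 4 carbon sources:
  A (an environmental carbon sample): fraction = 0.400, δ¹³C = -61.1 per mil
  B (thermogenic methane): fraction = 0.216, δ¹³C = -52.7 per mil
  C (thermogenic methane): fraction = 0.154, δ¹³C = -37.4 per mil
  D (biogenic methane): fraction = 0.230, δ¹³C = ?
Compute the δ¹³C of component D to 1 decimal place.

-56.2 per mil

Isotope mass balance: δ_bulk = Σ fᵢ·δᵢ.
-54.5 = 0.400×(-61.1) + 0.216×(-52.7) + 0.154×(-37.4) + 0.230×δ_D
0.230·δ_D = -54.5 − (-41.583) = -12.917
δ_D = -12.917 / 0.230 = -56.16 per mil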